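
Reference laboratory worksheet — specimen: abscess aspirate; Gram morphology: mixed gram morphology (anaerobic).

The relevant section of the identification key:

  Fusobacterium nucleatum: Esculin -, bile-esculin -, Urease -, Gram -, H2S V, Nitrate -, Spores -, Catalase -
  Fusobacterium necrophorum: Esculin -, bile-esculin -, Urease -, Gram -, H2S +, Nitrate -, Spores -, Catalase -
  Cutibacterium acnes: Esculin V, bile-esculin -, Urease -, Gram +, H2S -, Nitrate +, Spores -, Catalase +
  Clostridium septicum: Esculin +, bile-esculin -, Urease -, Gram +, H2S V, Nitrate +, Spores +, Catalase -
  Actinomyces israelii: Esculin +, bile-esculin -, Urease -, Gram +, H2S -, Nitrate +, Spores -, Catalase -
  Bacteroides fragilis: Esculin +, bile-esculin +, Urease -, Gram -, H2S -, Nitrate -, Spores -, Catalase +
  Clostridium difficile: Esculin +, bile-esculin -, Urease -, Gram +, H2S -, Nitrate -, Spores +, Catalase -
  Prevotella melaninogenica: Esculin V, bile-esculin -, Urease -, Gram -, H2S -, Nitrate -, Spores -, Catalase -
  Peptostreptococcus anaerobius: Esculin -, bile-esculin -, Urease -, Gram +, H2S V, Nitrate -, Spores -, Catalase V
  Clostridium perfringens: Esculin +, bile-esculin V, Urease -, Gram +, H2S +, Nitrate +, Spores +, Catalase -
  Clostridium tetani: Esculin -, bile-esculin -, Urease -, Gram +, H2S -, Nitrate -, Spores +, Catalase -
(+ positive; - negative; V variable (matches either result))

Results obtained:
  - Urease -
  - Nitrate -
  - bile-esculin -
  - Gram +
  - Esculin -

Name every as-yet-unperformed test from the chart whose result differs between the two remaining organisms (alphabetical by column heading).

Nitrate -: excludes Cutibacterium acnes, Clostridium septicum, Actinomyces israelii, Clostridium perfringens — 7 left.
Esculin -: excludes Bacteroides fragilis, Clostridium difficile — 5 left.
Urease -: all 5 remaining candidates are consistent.
bile-esculin -: all 5 remaining candidates are consistent.
Gram +: excludes Fusobacterium nucleatum, Fusobacterium necrophorum, Prevotella melaninogenica — 2 left.
Two candidates remain: Clostridium tetani and Peptostreptococcus anaerobius.
  H2S: - vs V — variable for at least one, does not separate.
  Spores: Clostridium tetani +, Peptostreptococcus anaerobius - — discriminates.
  Catalase: - vs V — variable for at least one, does not separate.

Spores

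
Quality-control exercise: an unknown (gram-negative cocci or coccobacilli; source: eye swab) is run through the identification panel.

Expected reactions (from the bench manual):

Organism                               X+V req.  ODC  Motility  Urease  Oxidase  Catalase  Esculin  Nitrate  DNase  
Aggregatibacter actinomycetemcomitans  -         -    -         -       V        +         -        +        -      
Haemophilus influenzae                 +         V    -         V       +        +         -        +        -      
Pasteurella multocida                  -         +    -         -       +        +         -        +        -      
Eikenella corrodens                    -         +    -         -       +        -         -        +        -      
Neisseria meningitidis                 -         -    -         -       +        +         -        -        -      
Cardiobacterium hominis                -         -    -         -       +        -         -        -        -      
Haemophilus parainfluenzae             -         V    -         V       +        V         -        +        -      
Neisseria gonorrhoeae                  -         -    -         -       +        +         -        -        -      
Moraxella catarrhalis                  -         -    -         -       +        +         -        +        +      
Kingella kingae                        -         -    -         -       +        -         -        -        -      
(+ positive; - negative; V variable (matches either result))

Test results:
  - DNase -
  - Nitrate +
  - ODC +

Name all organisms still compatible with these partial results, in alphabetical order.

Eikenella corrodens, Haemophilus influenzae, Haemophilus parainfluenzae, Pasteurella multocida

ODC +: excludes 6 organisms — 4 left.
DNase -: all 4 remaining candidates are consistent.
Nitrate +: all 4 remaining candidates are consistent.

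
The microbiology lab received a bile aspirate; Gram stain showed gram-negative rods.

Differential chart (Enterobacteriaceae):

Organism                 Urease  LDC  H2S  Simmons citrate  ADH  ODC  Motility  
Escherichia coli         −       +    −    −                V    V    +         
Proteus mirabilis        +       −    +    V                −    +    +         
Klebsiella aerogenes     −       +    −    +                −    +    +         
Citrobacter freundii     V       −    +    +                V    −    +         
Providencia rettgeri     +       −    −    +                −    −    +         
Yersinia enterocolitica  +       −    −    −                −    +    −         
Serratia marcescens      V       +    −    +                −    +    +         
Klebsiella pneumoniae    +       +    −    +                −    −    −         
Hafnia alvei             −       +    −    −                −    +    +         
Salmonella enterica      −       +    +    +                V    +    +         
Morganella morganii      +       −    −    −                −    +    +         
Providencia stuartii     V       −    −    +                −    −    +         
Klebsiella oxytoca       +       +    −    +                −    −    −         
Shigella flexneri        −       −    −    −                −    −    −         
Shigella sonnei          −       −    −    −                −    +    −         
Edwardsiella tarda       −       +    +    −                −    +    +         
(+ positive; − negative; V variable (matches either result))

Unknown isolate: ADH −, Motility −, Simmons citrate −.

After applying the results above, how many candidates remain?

3

Simmons citrate −: excludes 8 organisms — 8 left.
ADH −: all 8 remaining candidates are consistent.
Motility −: excludes 5 organisms — 3 left.
Still consistent: Shigella flexneri, Shigella sonnei, Yersinia enterocolitica.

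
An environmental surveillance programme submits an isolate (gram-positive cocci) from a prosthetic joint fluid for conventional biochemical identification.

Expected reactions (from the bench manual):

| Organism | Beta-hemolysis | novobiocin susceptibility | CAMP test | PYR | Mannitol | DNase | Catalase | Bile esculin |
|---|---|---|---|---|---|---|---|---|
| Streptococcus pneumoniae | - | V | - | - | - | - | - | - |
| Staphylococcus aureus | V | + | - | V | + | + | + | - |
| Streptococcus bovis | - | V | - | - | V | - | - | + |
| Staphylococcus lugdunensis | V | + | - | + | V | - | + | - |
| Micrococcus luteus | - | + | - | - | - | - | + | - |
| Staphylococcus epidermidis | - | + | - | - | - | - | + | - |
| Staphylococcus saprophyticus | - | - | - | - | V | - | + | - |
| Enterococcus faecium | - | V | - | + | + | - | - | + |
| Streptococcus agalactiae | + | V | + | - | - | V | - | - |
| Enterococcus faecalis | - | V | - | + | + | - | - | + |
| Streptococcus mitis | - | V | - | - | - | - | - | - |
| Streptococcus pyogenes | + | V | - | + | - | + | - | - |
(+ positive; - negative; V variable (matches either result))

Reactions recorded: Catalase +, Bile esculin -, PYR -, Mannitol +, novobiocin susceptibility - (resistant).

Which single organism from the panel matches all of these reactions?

PYR -: excludes Staphylococcus lugdunensis, Enterococcus faecium, Enterococcus faecalis, Streptococcus pyogenes — 8 left.
novobiocin susceptibility -: excludes Staphylococcus aureus, Micrococcus luteus, Staphylococcus epidermidis — 5 left.
Mannitol +: excludes Streptococcus pneumoniae, Streptococcus agalactiae, Streptococcus mitis — 2 left.
Catalase +: excludes Streptococcus bovis — 1 left.
Bile esculin -: the one remaining candidate is consistent.

Staphylococcus saprophyticus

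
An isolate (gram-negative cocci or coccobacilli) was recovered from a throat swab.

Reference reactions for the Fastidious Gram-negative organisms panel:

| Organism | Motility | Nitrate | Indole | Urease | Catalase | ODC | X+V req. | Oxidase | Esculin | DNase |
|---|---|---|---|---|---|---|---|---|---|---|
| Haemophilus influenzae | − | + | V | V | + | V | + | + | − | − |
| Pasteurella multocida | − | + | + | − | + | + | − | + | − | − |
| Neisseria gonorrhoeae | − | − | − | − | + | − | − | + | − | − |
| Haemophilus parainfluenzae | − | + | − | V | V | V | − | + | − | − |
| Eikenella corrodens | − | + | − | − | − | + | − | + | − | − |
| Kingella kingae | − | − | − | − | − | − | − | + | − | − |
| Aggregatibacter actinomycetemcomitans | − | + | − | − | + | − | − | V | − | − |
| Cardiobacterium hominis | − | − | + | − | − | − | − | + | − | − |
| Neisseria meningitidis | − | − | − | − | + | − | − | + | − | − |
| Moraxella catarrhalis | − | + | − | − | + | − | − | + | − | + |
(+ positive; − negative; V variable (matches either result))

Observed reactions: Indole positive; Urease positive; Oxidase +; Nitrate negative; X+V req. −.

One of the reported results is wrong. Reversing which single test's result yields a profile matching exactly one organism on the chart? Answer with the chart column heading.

Urease

As reported, no row in the chart matches all 5 reactions.
Reversing Urease (to −) → unique match: Cardiobacterium hominis.
Reversing Nitrate → still no organism matches.
Reversing X+V req. → still no organism matches.
Reversing Oxidase → still no organism matches.
Reversing Indole → still no organism matches.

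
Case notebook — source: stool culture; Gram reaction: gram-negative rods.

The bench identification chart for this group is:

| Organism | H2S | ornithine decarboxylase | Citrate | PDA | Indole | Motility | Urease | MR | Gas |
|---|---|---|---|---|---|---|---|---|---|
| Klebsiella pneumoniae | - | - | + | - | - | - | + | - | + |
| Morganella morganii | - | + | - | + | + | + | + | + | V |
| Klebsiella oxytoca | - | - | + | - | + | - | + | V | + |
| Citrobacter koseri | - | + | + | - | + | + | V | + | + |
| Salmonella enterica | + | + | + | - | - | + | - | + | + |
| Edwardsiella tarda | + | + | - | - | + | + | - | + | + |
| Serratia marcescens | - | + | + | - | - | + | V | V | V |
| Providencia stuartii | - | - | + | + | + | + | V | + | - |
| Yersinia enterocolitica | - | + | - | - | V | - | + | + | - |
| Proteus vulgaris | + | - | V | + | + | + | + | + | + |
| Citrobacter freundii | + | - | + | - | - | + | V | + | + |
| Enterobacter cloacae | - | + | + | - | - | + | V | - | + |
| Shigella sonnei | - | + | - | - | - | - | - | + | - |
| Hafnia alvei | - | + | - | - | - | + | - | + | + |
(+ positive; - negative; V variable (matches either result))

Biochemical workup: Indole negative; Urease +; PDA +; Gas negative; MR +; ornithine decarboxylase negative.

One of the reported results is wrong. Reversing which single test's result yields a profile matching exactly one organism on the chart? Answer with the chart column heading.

As reported, no row in the chart matches all 6 reactions.
Reversing Indole (to +) → unique match: Providencia stuartii.
Reversing MR → still no organism matches.
Reversing ornithine decarboxylase → still no organism matches.
Reversing Urease → still no organism matches.
Reversing Gas → still no organism matches.
Reversing PDA → still no organism matches.

Indole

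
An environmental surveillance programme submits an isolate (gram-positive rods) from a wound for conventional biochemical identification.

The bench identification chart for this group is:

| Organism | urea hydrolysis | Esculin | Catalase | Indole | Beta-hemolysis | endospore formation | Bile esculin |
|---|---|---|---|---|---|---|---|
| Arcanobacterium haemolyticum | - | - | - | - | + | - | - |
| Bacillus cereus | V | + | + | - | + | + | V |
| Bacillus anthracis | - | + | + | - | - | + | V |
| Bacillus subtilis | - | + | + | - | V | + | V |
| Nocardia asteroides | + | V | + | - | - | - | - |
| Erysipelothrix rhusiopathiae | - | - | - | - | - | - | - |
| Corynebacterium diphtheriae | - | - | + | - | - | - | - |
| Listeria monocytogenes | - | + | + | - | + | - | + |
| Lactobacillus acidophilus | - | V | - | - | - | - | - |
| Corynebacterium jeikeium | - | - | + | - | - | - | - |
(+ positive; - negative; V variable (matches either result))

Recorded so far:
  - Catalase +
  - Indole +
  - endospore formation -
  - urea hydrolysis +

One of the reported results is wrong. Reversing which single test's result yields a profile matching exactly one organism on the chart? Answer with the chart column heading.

Indole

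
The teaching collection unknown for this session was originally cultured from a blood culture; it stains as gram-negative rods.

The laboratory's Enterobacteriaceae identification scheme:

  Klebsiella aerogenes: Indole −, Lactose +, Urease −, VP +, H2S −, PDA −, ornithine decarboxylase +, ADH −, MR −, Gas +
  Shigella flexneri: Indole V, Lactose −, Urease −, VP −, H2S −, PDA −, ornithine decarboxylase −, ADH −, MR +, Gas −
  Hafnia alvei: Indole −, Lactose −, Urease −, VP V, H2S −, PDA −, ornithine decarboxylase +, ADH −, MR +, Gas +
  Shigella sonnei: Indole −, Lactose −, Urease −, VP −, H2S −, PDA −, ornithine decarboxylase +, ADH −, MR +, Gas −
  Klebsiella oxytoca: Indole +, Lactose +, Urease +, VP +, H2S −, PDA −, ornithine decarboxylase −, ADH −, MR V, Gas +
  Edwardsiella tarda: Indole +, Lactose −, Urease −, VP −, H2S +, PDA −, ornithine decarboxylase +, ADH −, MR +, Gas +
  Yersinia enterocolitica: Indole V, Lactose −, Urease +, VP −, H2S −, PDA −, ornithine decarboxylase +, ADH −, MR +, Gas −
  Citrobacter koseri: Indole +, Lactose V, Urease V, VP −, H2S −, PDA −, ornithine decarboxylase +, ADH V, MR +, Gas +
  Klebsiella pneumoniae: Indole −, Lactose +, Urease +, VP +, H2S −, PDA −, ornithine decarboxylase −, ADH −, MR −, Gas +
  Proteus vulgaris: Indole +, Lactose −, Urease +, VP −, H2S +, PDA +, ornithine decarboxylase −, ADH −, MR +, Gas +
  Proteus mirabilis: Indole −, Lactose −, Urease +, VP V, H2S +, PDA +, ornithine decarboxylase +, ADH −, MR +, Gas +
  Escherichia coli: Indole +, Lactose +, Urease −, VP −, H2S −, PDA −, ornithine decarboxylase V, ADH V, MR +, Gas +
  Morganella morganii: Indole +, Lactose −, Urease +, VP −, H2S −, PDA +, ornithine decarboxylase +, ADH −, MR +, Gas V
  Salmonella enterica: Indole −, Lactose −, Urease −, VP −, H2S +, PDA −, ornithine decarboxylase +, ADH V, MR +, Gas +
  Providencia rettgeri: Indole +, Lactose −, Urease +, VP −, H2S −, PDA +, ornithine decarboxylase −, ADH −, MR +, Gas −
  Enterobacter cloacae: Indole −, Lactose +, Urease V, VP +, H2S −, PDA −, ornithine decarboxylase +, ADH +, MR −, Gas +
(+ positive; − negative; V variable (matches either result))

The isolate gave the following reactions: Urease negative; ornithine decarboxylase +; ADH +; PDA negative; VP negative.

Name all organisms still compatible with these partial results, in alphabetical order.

Urease −: excludes 7 organisms — 9 left.
PDA −: all 9 remaining candidates are consistent.
ornithine decarboxylase +: excludes Shigella flexneri — 8 left.
VP −: excludes Klebsiella aerogenes, Enterobacter cloacae — 6 left.
ADH +: excludes Hafnia alvei, Shigella sonnei, Edwardsiella tarda — 3 left.

Citrobacter koseri, Escherichia coli, Salmonella enterica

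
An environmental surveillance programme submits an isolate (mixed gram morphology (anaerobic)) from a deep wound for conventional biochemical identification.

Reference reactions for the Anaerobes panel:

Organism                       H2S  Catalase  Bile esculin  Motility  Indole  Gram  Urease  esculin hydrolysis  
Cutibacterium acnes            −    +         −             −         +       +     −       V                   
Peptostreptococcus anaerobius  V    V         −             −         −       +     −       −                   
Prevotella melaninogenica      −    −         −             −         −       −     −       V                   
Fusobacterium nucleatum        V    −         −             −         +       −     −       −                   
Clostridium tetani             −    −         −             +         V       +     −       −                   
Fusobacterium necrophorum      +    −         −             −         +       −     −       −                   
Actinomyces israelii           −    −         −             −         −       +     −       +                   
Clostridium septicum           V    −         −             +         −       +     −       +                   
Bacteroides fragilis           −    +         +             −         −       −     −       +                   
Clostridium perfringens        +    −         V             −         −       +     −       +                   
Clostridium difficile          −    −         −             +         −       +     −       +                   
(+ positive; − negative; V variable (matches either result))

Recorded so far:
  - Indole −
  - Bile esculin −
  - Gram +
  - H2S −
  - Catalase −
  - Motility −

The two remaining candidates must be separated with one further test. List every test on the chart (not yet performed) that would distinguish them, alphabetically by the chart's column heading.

esculin hydrolysis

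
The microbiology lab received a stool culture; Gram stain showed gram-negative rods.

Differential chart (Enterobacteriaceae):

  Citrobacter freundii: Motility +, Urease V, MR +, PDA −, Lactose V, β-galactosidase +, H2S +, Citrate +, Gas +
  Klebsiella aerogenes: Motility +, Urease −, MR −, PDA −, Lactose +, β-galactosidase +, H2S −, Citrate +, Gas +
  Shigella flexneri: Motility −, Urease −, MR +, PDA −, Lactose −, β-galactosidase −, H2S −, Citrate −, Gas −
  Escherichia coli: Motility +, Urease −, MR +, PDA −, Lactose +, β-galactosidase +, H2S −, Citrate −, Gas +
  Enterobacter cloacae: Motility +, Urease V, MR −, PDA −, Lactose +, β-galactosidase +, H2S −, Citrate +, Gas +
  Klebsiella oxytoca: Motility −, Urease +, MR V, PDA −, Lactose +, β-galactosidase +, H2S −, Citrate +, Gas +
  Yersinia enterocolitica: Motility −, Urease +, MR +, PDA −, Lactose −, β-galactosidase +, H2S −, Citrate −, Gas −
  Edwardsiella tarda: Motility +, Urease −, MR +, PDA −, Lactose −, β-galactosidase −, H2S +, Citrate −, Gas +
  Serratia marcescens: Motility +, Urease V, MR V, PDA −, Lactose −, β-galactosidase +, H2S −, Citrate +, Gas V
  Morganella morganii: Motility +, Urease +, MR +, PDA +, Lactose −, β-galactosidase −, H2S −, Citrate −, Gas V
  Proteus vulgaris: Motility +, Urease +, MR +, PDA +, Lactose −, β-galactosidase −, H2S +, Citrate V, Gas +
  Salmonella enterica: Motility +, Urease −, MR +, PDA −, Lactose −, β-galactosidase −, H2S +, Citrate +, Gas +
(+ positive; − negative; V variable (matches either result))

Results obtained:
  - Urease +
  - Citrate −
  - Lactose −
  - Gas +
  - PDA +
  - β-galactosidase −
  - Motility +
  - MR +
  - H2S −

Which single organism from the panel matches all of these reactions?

Gas +: excludes Shigella flexneri, Yersinia enterocolitica — 10 left.
Lactose −: excludes Klebsiella aerogenes, Escherichia coli, Enterobacter cloacae, Klebsiella oxytoca — 6 left.
Motility +: all 6 remaining candidates are consistent.
MR +: all 6 remaining candidates are consistent.
Urease +: excludes Edwardsiella tarda, Salmonella enterica — 4 left.
PDA +: excludes Citrobacter freundii, Serratia marcescens — 2 left.
H2S −: excludes Proteus vulgaris — 1 left.
Citrate −: the one remaining candidate is consistent.
β-galactosidase −: the one remaining candidate is consistent.

Morganella morganii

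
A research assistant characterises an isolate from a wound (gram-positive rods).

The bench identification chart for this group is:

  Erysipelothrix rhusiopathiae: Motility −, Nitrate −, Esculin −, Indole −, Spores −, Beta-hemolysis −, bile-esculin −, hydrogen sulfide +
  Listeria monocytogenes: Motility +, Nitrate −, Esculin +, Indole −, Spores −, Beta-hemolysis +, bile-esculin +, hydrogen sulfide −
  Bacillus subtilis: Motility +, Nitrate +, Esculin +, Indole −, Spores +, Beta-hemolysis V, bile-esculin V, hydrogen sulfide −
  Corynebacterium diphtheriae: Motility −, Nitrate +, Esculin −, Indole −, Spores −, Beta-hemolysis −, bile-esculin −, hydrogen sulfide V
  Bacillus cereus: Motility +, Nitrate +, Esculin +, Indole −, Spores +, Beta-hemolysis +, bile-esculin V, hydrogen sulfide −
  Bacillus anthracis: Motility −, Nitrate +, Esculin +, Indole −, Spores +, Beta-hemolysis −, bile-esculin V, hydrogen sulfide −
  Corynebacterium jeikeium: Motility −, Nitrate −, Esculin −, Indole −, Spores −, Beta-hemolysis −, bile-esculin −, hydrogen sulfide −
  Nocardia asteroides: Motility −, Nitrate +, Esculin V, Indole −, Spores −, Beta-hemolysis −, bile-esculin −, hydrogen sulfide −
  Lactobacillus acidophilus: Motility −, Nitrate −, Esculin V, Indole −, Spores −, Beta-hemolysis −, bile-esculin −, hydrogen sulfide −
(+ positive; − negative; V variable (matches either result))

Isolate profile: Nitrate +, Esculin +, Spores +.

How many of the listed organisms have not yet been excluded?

Spores +: excludes 6 organisms — 3 left.
Nitrate +: all 3 remaining candidates are consistent.
Esculin +: all 3 remaining candidates are consistent.
Still consistent: Bacillus anthracis, Bacillus cereus, Bacillus subtilis.

3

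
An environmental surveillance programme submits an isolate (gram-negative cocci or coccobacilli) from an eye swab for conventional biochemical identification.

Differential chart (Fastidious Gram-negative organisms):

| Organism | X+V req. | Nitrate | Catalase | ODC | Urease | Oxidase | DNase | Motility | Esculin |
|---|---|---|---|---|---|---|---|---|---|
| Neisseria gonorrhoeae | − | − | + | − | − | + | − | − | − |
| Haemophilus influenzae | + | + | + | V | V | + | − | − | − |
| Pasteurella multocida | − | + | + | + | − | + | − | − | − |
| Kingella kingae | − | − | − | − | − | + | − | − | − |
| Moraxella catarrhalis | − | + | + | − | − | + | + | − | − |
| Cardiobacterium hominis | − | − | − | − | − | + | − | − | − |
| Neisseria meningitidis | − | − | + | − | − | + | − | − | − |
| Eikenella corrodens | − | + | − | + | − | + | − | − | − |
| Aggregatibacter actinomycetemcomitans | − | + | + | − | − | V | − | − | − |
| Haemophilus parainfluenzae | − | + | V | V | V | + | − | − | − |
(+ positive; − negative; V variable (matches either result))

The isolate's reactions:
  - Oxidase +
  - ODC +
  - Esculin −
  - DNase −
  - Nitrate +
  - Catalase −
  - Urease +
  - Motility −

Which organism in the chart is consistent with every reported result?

Haemophilus parainfluenzae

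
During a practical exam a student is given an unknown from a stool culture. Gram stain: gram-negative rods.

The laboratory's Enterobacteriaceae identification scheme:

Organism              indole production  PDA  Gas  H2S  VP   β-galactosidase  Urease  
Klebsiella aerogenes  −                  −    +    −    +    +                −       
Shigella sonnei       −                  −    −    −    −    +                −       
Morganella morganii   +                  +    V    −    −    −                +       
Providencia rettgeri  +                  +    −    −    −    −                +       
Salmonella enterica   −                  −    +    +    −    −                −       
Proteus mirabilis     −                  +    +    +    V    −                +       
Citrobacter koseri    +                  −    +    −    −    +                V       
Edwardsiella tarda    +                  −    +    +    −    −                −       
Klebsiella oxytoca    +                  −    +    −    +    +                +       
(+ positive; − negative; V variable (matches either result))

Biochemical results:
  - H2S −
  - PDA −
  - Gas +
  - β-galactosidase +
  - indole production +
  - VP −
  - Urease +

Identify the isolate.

VP −: excludes Klebsiella aerogenes, Klebsiella oxytoca — 7 left.
β-galactosidase +: excludes 5 organisms — 2 left.
indole production +: excludes Shigella sonnei — 1 left.
Urease +: the one remaining candidate is consistent.
Gas +: the one remaining candidate is consistent.
H2S −: the one remaining candidate is consistent.
PDA −: the one remaining candidate is consistent.

Citrobacter koseri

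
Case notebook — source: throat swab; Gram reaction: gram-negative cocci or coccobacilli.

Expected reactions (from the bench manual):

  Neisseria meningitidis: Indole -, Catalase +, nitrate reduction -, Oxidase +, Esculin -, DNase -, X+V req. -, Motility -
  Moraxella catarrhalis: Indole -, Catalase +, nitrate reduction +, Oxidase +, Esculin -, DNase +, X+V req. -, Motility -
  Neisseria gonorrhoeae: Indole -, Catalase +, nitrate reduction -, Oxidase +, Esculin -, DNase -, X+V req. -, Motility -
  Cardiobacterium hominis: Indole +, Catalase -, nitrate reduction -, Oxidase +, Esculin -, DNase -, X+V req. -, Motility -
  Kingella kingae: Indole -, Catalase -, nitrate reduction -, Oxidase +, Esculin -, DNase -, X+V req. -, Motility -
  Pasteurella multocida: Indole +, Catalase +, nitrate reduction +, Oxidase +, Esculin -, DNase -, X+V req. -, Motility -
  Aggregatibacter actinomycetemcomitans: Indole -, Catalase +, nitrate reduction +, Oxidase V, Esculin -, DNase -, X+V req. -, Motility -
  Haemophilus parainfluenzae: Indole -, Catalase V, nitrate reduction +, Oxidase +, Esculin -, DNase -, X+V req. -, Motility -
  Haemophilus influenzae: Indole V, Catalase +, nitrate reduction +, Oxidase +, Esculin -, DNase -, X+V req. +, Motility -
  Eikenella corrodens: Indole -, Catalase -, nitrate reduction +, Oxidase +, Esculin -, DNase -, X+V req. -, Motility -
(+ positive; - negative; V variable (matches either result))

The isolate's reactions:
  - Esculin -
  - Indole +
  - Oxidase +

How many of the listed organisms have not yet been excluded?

Indole +: excludes 7 organisms — 3 left.
Oxidase +: all 3 remaining candidates are consistent.
Esculin -: all 3 remaining candidates are consistent.
Still consistent: Cardiobacterium hominis, Haemophilus influenzae, Pasteurella multocida.

3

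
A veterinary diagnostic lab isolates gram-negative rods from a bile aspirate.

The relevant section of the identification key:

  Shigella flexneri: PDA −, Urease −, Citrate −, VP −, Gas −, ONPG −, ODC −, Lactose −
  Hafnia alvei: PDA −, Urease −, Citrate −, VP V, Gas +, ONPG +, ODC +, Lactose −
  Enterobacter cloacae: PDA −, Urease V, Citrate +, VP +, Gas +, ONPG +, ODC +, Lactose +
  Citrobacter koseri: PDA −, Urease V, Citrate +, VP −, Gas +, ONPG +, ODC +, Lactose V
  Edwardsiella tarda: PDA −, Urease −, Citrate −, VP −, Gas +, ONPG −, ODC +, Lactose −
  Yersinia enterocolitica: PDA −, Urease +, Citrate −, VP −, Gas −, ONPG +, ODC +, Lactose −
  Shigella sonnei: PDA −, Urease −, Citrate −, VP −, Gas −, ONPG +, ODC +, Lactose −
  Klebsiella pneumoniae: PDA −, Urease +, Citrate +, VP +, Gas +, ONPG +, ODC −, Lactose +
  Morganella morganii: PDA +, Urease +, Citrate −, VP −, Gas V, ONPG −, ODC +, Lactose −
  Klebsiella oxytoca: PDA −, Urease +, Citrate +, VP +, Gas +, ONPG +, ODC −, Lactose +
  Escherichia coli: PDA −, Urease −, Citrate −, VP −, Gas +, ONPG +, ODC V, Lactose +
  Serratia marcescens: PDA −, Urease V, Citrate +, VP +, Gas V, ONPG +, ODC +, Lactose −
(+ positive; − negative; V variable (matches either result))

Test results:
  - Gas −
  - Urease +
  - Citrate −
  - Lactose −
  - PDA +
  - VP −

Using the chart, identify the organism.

Morganella morganii

Citrate −: excludes 5 organisms — 7 left.
PDA +: excludes 6 organisms — 1 left.
Gas −: the one remaining candidate is consistent.
Lactose −: the one remaining candidate is consistent.
VP −: the one remaining candidate is consistent.
Urease +: the one remaining candidate is consistent.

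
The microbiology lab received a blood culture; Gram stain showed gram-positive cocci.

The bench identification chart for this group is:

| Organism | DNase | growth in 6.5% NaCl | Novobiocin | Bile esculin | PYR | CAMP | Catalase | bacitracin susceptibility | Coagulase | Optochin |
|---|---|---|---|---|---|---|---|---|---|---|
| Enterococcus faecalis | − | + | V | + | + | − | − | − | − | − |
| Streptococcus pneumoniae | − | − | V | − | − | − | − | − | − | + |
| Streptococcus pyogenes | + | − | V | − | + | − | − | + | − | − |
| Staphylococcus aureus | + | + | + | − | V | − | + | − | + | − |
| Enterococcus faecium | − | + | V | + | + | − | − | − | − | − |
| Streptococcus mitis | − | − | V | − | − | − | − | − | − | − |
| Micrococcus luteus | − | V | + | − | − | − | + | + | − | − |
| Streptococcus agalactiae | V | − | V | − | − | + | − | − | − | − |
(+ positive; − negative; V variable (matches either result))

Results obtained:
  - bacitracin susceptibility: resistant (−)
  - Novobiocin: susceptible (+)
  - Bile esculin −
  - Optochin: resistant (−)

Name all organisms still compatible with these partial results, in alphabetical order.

Staphylococcus aureus, Streptococcus agalactiae, Streptococcus mitis

Optochin −: excludes Streptococcus pneumoniae — 7 left.
Novobiocin +: all 7 remaining candidates are consistent.
bacitracin susceptibility −: excludes Streptococcus pyogenes, Micrococcus luteus — 5 left.
Bile esculin −: excludes Enterococcus faecalis, Enterococcus faecium — 3 left.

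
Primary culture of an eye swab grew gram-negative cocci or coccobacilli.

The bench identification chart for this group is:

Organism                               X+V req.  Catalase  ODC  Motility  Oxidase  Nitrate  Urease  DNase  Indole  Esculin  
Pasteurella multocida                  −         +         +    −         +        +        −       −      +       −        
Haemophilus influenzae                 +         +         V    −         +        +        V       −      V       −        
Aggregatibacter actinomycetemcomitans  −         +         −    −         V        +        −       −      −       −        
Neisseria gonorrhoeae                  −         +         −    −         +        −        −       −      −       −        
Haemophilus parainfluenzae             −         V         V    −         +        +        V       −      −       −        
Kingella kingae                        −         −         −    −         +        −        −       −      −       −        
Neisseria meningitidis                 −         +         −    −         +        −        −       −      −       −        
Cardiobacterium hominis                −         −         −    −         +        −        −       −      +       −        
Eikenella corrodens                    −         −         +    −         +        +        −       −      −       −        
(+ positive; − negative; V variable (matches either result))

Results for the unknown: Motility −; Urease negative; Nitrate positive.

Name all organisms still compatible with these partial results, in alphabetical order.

Aggregatibacter actinomycetemcomitans, Eikenella corrodens, Haemophilus influenzae, Haemophilus parainfluenzae, Pasteurella multocida

Nitrate +: excludes Neisseria gonorrhoeae, Kingella kingae, Neisseria meningitidis, Cardiobacterium hominis — 5 left.
Motility −: all 5 remaining candidates are consistent.
Urease −: all 5 remaining candidates are consistent.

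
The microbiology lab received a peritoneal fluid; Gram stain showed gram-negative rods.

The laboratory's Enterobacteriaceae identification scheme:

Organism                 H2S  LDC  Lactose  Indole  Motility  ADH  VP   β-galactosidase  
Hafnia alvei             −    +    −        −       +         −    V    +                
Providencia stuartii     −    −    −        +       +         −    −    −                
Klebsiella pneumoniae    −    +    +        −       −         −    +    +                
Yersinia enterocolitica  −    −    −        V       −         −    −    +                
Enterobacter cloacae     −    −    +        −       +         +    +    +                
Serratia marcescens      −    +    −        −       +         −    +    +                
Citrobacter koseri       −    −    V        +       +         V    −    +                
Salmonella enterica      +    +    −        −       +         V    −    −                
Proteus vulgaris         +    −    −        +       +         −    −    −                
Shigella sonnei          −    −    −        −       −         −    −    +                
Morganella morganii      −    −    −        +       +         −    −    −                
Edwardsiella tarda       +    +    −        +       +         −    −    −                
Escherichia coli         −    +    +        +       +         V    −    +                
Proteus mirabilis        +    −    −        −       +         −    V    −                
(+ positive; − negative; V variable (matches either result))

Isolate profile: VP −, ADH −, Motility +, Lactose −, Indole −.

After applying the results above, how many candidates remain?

3

VP −: excludes Klebsiella pneumoniae, Enterobacter cloacae, Serratia marcescens — 11 left.
Lactose −: excludes Escherichia coli — 10 left.
ADH −: all 10 remaining candidates are consistent.
Motility +: excludes Yersinia enterocolitica, Shigella sonnei — 8 left.
Indole −: excludes 5 organisms — 3 left.
Still consistent: Hafnia alvei, Proteus mirabilis, Salmonella enterica.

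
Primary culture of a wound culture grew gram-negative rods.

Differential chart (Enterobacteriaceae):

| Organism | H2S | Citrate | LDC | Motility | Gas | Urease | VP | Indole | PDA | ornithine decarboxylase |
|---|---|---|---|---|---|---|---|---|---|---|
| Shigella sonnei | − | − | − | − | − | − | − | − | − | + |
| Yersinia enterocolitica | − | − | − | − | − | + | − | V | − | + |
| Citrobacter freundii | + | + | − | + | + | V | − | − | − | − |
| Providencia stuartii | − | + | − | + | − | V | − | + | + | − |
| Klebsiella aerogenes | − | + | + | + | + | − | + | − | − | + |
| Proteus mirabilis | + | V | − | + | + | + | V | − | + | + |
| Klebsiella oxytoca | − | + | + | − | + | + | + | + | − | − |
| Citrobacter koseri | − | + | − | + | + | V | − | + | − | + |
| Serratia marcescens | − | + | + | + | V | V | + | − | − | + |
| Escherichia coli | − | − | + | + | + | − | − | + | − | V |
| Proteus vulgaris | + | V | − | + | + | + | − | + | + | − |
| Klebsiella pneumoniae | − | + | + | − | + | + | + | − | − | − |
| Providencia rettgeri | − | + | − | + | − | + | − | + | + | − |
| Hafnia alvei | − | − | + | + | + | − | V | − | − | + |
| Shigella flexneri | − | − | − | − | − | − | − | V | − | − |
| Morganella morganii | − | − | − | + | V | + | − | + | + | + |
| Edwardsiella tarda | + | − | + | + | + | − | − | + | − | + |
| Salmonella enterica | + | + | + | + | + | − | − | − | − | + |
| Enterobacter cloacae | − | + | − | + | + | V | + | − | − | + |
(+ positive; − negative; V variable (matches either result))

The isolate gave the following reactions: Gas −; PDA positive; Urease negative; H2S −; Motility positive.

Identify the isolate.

Providencia stuartii

Motility +: excludes 5 organisms — 14 left.
Gas −: excludes 10 organisms — 4 left.
H2S −: all 4 remaining candidates are consistent.
Urease −: excludes Providencia rettgeri, Morganella morganii — 2 left.
PDA +: excludes Serratia marcescens — 1 left.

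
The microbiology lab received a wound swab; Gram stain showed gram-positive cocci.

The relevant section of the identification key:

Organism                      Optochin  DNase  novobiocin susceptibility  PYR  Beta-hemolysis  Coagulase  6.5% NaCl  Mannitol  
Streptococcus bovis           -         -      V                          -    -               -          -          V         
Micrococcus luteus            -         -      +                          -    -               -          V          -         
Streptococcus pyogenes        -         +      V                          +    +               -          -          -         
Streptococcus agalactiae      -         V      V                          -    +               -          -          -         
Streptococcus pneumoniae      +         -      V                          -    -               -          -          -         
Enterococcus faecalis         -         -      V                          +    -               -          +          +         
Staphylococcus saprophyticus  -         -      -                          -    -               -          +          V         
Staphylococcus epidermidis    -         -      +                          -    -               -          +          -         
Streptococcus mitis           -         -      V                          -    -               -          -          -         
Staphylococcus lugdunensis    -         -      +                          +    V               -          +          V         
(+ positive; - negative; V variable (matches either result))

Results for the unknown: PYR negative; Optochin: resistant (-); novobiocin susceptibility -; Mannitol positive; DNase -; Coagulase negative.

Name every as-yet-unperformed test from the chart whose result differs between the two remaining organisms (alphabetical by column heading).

PYR -: excludes Streptococcus pyogenes, Enterococcus faecalis, Staphylococcus lugdunensis — 7 left.
novobiocin susceptibility -: excludes Micrococcus luteus, Staphylococcus epidermidis — 5 left.
Optochin -: excludes Streptococcus pneumoniae — 4 left.
DNase -: all 4 remaining candidates are consistent.
Coagulase -: all 4 remaining candidates are consistent.
Mannitol +: excludes Streptococcus agalactiae, Streptococcus mitis — 2 left.
Two candidates remain: Staphylococcus saprophyticus and Streptococcus bovis.
  Beta-hemolysis: - vs - — same for both, does not separate.
  6.5% NaCl: Staphylococcus saprophyticus +, Streptococcus bovis - — discriminates.

6.5% NaCl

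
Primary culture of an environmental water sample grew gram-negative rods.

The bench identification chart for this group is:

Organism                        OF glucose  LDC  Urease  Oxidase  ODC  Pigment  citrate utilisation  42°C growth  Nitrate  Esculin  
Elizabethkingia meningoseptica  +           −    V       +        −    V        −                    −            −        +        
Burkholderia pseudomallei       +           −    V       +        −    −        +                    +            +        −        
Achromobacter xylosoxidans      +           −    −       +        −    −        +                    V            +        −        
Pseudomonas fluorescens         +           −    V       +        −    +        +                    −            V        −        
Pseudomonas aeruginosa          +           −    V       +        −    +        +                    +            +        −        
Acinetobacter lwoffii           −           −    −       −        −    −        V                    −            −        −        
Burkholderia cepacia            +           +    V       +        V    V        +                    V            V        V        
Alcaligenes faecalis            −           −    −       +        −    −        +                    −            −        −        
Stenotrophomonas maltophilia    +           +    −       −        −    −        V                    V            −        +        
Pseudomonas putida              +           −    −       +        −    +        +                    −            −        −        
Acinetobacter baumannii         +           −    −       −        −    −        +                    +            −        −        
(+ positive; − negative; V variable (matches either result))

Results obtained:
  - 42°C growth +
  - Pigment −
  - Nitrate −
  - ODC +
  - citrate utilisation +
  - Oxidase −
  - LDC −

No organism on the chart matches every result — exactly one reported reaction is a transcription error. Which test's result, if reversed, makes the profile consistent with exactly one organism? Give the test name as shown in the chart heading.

As reported, no row in the chart matches all 7 reactions.
Reversing ODC (to −) → unique match: Acinetobacter baumannii.
Reversing LDC → still no organism matches.
Reversing citrate utilisation → still no organism matches.
Reversing Oxidase → still no organism matches.
Reversing 42°C growth → still no organism matches.
Reversing Nitrate → still no organism matches.
Reversing Pigment → still no organism matches.

ODC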